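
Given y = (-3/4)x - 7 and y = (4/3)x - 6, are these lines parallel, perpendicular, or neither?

Slope of line 1: m1 = -3/4
Slope of line 2: m2 = 4/3
m1 * m2 = -1, so perpendicular.

Perpendicular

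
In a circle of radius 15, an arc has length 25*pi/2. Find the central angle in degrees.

Arc length L = 2πr × θ/360, so θ = 360L / (2πr).
θ = 360 × 25*pi/2 / (2π × 15)
θ = 150°
θ = 150°

150°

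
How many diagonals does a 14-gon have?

Total line segments between 14 vertices = C(14,2) = 91.
Subtract the 14 sides: 91 - 14 = 77 diagonals.

77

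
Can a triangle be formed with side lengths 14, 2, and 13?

Sort the sides: 2, 13, 14.
It suffices to check that the sum of the two smallest exceeds the largest:
2 + 13 = 15 > 14. ✓
Yes, a valid triangle can be formed.

Yes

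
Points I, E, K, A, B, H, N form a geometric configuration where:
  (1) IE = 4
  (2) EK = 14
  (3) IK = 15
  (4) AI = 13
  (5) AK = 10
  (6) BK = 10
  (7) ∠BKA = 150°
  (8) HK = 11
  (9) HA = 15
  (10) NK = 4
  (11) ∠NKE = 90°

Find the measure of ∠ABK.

Step 1: By the law of cosines on triangle BKA: BA² = 10² + 10² − 2·10·10·cos(150°) = 373.21, so BA ≈ 19.32.
Step 2: By the inverse law of cosines on triangle ABK: cos(∠ABK) = (19.32² + 10² − 10²) / (2·19.32·10) = 373.21/386.37 = 0.9659, so ∠ABK = 15°.

Therefore, the measure of angle ∠ABK = 15°.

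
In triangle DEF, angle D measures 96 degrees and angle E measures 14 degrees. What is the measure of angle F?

Let angle F = x. Then 96 + 14 + x = 180.
x = 180 - 110 = 70 degrees.

70 degrees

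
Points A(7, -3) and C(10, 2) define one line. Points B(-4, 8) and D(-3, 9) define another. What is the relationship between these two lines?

Slope of line 1: m1 = (2 - -3)/(10 - 7) = 5/3 = 5/3
Slope of line 2: m2 = (9 - 8)/(-3 - -4) = 1/1 = 1
For parallel lines we need equal slopes: 5/3 != 1.
For perpendicular lines we need m1*m2 = -1: (5/3)(1) = 5/3 != -1.
Since neither condition holds, the lines are neither parallel nor perpendicular.

Neither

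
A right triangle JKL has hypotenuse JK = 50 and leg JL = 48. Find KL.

By the Pythagorean theorem: KL^2 = JK^2 - JL^2
KL^2 = 50^2 - 48^2 = 2500 - 2304 = 196
KL = sqrt(196) = 14

14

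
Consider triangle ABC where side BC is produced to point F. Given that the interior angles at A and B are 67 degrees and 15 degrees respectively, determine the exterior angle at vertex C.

Exterior angle = 67 + 15 = 82 degrees (exterior angle theorem).

82 degrees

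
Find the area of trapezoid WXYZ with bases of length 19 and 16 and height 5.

A trapezoid's area equals the midsegment times the height.
The midsegment is (19 + 16) / 2 = 35/2.
Area = 35/2 * 5 = 175/2.

175/2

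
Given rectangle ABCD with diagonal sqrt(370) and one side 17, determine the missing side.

The diagonal of a rectangle forms a right triangle with the two sides.
Rearranging the Pythagorean theorem: missing side = sqrt(d^2 - known^2).
= sqrt(370 - 289) = sqrt(81) = 9.

9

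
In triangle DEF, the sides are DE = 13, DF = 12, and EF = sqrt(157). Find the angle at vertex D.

When all three sides of a triangle are known, the law of cosines can be rearranged to find any angle.
cos(C) = (a² + b² - c²) / (2ab) gives cos(D) = 1/2.
Taking the inverse cosine: D = 60°.

60°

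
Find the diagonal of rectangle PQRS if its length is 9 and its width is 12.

Using the Pythagorean theorem:
d² = 9² + 12² = 81 + 144 = 225
d = sqrt(225) = 15

15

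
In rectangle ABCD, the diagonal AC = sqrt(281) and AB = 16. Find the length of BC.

The diagonal of a rectangle forms a right triangle with the two sides.
Rearranging the Pythagorean theorem: missing side = sqrt(d^2 - known^2).
= sqrt(281 - 256) = sqrt(25) = 5.

5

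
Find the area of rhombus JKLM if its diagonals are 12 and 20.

Area of a rhombus = (d1 * d2) / 2
Area = (12 * 20) / 2
Area = 240 / 2
Area = 120

120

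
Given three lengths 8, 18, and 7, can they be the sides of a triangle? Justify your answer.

Check the triangle inequality: 8 + 7 = 15 ≤ 18.
Since the sum of two sides does not exceed the third, no triangle can be formed.

No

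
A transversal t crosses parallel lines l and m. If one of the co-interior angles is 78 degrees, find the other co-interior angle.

Co-interior (same-side interior) angles are between the parallel lines on the same side of the transversal.
Unlike corresponding or alternate interior angles, they are supplementary rather than equal.
So the angle = 180 - 78 = 102 degrees.

102 degrees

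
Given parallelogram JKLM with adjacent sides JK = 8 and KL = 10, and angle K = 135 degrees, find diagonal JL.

The diagonal of a parallelogram can be found by treating two adjacent sides and the diagonal as a triangle.
Applying the law of cosines with sides 8, 10 and included angle 135°:
d^2 = 64 + 100 - 160*cos(135°) = 80*sqrt(2) + 164
d = 2*sqrt(20*sqrt(2) + 41)

2*sqrt(20*sqrt(2) + 41)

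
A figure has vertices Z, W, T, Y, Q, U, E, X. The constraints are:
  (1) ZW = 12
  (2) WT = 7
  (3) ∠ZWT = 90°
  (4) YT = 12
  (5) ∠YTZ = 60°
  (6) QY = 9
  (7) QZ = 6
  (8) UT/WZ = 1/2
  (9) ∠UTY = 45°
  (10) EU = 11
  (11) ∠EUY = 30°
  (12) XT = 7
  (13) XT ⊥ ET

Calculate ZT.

Step 1: By the law of cosines on triangle ZWT: ZT² = 12² + 7² − 2·12·7·cos(90°) = 193, so ZT = √193.

Therefore, the length of ZT = √193.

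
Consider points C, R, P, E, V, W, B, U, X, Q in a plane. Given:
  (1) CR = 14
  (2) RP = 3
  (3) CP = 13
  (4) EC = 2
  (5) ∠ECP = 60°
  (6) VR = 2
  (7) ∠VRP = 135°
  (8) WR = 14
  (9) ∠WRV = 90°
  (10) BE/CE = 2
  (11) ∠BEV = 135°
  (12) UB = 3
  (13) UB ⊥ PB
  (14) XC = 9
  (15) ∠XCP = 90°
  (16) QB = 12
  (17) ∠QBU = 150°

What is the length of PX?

Step 1: By the law of cosines on triangle PCX: PX² = 13² + 9² − 2·13·9·cos(90°) = 250, so PX = 5·√10.

Therefore, the length of PX = 5·√10.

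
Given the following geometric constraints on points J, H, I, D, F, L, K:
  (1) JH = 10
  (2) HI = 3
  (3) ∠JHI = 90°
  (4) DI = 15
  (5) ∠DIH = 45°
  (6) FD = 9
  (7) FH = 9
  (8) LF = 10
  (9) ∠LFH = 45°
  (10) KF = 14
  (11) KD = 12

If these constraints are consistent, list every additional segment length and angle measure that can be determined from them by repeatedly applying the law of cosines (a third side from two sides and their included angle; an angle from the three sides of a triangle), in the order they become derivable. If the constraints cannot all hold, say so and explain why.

The constraints are consistent. Derivable facts, in order:
After 1 step:
- HD ≈ 13.05
- HL ≈ 7.33
- JI = √109
- ∠DFK = 58.14°
- ∠DKF = 39.57°
- ∠FDK = 82.28°
After 2 steps:
- ∠DFH = 92.96°
- ∠DHF = 43.52°
- ∠DHI = 125.65°
- ∠FDH = 43.52°
- ∠FHL = 74.74°
- ∠FLH = 60.26°
- ∠HDI = 9.35°
- ∠HIJ = 73.3°
- ∠HJI = 16.7°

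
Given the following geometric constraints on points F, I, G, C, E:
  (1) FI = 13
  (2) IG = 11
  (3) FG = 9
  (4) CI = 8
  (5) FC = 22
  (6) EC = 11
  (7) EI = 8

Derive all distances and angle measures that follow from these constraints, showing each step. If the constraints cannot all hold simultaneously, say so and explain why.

These constraints are not satisfiable: by the triangle inequality in triangle IFC, (1) FI = 13 and (4) CI = 8 force FC ≤ 13 + 8 = 21, but (5) says FC = 22. No planar figure meets all of them, so nothing further can be derived.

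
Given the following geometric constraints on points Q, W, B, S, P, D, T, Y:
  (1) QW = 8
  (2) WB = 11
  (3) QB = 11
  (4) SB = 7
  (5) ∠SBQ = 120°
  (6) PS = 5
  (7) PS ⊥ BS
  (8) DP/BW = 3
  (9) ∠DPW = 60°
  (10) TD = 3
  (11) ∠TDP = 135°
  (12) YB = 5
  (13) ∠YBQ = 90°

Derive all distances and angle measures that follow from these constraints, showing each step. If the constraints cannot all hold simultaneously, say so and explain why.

The constraints are consistent.

From the given relations:
  DP = 3·BW = 3·11 = 33

Step 1: From QB = 11, BS = 7, and ∠QBS = 120°, by the law of cosines:
  QS² = QB² + BS² - 2·QB·BS·cos(120°) = 121 + 49 + 77 = 247
  QS ≈ 15.72

Step 2: From QB = 11, BY = 5, and ∠QBY = 90°, by the law of cosines:
  QY² = QB² + BY² - 2·QB·BY·cos(90°) = 121 + 25 - 0 = 146
  QY = √146

Step 3: From BS = 7, SP = 5, and ∠BSP = 90°, by the law of cosines:
  BP² = BS² + SP² - 2·BS·SP·cos(90°) = 49 + 25 - 0 = 74
  BP = √74

Step 4: From PD = 33, DT = 3, and ∠PDT = 135°, by the law of cosines:
  PT² = PD² + DT² - 2·PD·DT·cos(135°) = 1089 + 9 + 140 = 1238
  PT ≈ 35.19

Step 5: From QB = 11, QW = 8, BW = 11, by the inverse law of cosines:
  cos(∠BQW) = (QB² + QW² - BW²) / (2·QB·QW)
  ∠BQW = 68.68°

Step 6: From WB = 11, WQ = 8, BQ = 11, by the inverse law of cosines:
  cos(∠BWQ) = (WB² + WQ² - BQ²) / (2·WB·WQ)
  ∠BWQ = 68.68°

Step 7: From BQ = 11, BW = 11, QW = 8, by the inverse law of cosines:
  cos(∠QBW) = (BQ² + BW² - QW²) / (2·BQ·BW)
  ∠QBW = 42.65°

Step 8: From QB = 11, QS = 15.72, BS = 7, by the inverse law of cosines:
  cos(∠BQS) = (QB² + QS² - BS²) / (2·QB·QS)
  ∠BQS = 22.69°

Step 9: From QB = 11, QY = √146, BY = 5, by the inverse law of cosines:
  cos(∠BQY) = (QB² + QY² - BY²) / (2·QB·QY)
  ∠BQY = 24.44°

Step 10: From BP = √74, BS = 7, PS = 5, by the inverse law of cosines:
  cos(∠PBS) = (BP² + BS² - PS²) / (2·BP·BS)
  ∠PBS = 35.54°

Step 11: From SB = 7, SQ = 15.72, BQ = 11, by the inverse law of cosines:
  cos(∠BSQ) = (SB² + SQ² - BQ²) / (2·SB·SQ)
  ∠BSQ = 37.31°

Step 12: From PB = √74, PS = 5, BS = 7, by the inverse law of cosines:
  cos(∠BPS) = (PB² + PS² - BS²) / (2·PB·PS)
  ∠BPS = 54.46°

Step 13: From PD = 33, PT = 35.19, DT = 3, by the inverse law of cosines:
  cos(∠DPT) = (PD² + PT² - DT²) / (2·PD·PT)
  ∠DPT = 3.46°

Step 14: From TD = 3, TP = 35.19, DP = 33, by the inverse law of cosines:
  cos(∠DTP) = (TD² + TP² - DP²) / (2·TD·TP)
  ∠DTP = 41.54°

Step 15: From YB = 5, YQ = √146, BQ = 11, by the inverse law of cosines:
  cos(∠BYQ) = (YB² + YQ² - BQ²) / (2·YB·YQ)
  ∠BYQ = 65.56°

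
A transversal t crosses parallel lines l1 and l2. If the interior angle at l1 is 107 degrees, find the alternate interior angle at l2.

Alternate interior angles lie on opposite sides of the transversal, between the parallel lines.
By the alternate interior angle theorem, they are equal: 107 degrees.

107 degrees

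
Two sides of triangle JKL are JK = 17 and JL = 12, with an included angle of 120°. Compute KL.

Law of cosines: KL^2 = 17^2 + 12^2 - 2(17)(12)cos(120°) = 637, so KL = 7*sqrt(13).

7*sqrt(13)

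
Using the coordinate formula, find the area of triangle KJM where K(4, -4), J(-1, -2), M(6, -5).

The Shoelace formula computes the area from vertex coordinates by summing cross products.
For vertices (4,-4), (-1,-2), (6,-5):
Signed sum = 4*-2 - -1*-4 + -1*-5 - 6*-2 + 6*-4 - 4*-5
= -12 + 17 + -4 = 1
Area = (1/2)|1| = 1/2.

1/2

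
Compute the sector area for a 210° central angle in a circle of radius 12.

Sector area = π(12²)(7/12) = 84*pi

84*pi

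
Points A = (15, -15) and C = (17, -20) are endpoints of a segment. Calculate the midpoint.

M = ((x₁ + x₂)/2, (y₁ + y₂)/2)
= ((15 + 17)/2, (-15 + -20)/2)
= (32/2, -35/2) = (16, -35/2)

(16, -35/2)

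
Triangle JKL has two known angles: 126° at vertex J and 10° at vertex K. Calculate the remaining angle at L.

The interior angles sum to 180°: angle L = 180 - 126 - 10 = 44°.
The triangle is obtuse (angles 126°, 10°, 44°).

44 degrees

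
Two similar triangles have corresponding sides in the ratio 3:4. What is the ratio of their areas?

Area ratio = (side ratio)^2 = (3/4)^2 = 9:16.

9:16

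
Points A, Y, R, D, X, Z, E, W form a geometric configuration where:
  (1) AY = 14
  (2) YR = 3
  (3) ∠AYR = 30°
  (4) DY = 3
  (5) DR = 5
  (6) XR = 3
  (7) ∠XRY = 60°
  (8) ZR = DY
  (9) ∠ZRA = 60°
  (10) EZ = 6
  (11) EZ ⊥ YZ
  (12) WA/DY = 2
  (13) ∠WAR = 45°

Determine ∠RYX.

Step 1: By the law of cosines on triangle YRX: YX² = 3² + 3² − 2·3·3·cos(60°) = 9, so YX = 3.
Step 2: By the inverse law of cosines on triangle RYX: cos(∠RYX) = (3² + 3² − 3²) / (2·3·3) = 9/18 = 0.5, so ∠RYX = 60°.

Therefore, the measure of angle ∠RYX = 60°.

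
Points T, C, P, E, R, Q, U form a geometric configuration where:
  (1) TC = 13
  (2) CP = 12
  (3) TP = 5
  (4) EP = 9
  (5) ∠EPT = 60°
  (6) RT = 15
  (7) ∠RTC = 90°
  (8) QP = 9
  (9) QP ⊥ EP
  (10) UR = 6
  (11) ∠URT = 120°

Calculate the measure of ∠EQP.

Step 1: By the law of cosines on triangle QPE: QE² = 9² + 9² − 2·9·9·cos(90°) = 162, so QE = 9·√2.
Step 2: By the inverse law of cosines on triangle EQP: cos(∠EQP) = ((9·√2)² + 9² − 9²) / (2·9·√2·9) = 162/229.1 = 0.7071, so ∠EQP = 45°.

Therefore, the measure of angle ∠EQP = 45°.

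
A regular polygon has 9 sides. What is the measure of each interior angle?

Each interior angle of a regular n-gon is (n - 2) * 180 / n.
For n = 9: (9 - 2) * 180 / 9 = 1260/9 = 140 degrees.

140 degrees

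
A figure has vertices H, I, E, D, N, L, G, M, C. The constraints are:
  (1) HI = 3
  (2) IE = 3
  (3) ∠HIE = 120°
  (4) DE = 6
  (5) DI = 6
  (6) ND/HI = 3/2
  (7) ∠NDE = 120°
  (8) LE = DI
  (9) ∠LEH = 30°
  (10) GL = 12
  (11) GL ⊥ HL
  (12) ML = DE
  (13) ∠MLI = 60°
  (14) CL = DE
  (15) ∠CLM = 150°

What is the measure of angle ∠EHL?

From the given relations: LE = DI = 6.
Step 1: By the law of cosines on triangle HIE: HE² = 3² + 3² − 2·3·3·cos(120°) = 27, so HE = 3·√3.
Step 2: By the law of cosines on triangle HEL: HL² = (3·√3)² + 6² − 2·3·√3·6·cos(30°) = 9, so HL = 3.
Step 3: By the inverse law of cosines on triangle EHL: cos(∠EHL) = ((3·√3)² + 3² − 6²) / (2·3·√3·3) = 0/31.18 = 0, so ∠EHL = 90°.

Therefore, the measure of angle ∠EHL = 90°.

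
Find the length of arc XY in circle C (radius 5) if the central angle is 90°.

The full circumference is 2πr = 2π(5) = 10*pi.
The arc spans 90° out of 360°, which is a fraction of 1/4.
Arc length = 10*pi × 1/4 = 5*pi/2.

5*pi/2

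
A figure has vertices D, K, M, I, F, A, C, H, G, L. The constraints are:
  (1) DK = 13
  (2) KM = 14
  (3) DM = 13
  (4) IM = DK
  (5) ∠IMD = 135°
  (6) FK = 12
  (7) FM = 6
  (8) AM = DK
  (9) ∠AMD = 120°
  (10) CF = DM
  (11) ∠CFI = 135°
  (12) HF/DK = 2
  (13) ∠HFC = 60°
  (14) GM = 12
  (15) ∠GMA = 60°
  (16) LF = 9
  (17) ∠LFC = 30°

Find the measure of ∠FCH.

From the given relations: CF = DM = 13; HF = 2·DK = 2·13 = 26.
Step 1: By the law of cosines on triangle CFH: CH² = 13² + 26² − 2·13·26·cos(60°) = 507, so CH = 13·√3.
Step 2: By the inverse law of cosines on triangle FCH: cos(∠FCH) = (13² + (13·√3)² − 26²) / (2·13·13·√3) = 0/585.43 = 0, so ∠FCH = 90°.

Therefore, the measure of angle ∠FCH = 90°.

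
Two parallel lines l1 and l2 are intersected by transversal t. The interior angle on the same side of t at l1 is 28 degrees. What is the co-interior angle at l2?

Co-interior angles (same-side interior) formed by parallel lines and a transversal are supplementary (sum to 180 degrees).
The given angle is 28 degrees.
The co-interior angle = 180 - 28 = 152 degrees.

152 degrees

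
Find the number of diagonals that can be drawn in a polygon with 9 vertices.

Each of the 9 vertices connects to 6 non-adjacent vertices via diagonals.
Total connections = 9 × 6 = 54, but each diagonal is counted twice.
Number of diagonals = 54 / 2 = 27.

27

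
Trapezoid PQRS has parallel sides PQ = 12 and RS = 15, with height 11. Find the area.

Area of a trapezoid = (base1 + base2) * height / 2
Area = (12 + 15) * 11 / 2
Area = 27 * 11 / 2
Area = 297 / 2
Area = 297/2

297/2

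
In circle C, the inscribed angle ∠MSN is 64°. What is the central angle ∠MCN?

The inscribed angle theorem states that a central angle is always twice any inscribed angle that subtends the same arc.
Since the inscribed angle is 64°, the central angle = 2 × 64° = 128°.

128°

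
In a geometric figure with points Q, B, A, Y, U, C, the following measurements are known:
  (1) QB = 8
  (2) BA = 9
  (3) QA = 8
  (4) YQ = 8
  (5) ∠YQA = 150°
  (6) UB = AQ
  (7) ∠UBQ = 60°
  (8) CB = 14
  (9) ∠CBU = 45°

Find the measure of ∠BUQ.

From the given relations: UB = AQ = 8.
Step 1: By the law of cosines on triangle UBQ: UQ² = 8² + 8² − 2·8·8·cos(60°) = 64, so UQ = 8.
Step 2: By the inverse law of cosines on triangle BUQ: cos(∠BUQ) = (8² + 8² − 8²) / (2·8·8) = 64/128 = 0.5, so ∠BUQ = 60°.

Therefore, the measure of angle ∠BUQ = 60°.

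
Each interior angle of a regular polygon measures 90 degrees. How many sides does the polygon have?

Each interior angle of a regular n-gon is (n - 2) * 180 / n.
Setting this equal to 90:
(n - 2) * 180 / n = 90
Each exterior angle = 180 - 90 = 90 degrees.
Since exterior angles sum to 360: n = 360 / 90 = 4.

4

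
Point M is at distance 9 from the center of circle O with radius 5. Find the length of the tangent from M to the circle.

The tangent, radius, and line from the external point to the center form a right triangle.
The right angle is where the tangent meets the radius.
By the Pythagorean theorem: tangent² + 5² = 9²
tangent² = 81 - 25 = 56
tangent = 2*sqrt(14)

2*sqrt(14)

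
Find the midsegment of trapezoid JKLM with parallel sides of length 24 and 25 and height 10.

The midsegment of a trapezoid = (base1 + base2) / 2
midsegment = (24 + 25) / 2
midsegment = 49 / 2
midsegment = 49/2

49/2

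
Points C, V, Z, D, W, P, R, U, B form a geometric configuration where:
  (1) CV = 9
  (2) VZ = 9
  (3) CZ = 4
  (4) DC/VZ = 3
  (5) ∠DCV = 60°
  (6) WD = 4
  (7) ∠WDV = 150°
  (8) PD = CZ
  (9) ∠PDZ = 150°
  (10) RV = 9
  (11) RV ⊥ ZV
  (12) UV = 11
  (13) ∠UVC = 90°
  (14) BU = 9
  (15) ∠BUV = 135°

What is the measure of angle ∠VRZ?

Step 1: By the law of cosines on triangle RVZ: RZ² = 9² + 9² − 2·9·9·cos(90°) = 162, so RZ = 9·√2.
Step 2: By the inverse law of cosines on triangle VRZ: cos(∠VRZ) = (9² + (9·√2)² − 9²) / (2·9·9·√2) = 162/229.1 = 0.7071, so ∠VRZ = 45°.

Therefore, the measure of angle ∠VRZ = 45°.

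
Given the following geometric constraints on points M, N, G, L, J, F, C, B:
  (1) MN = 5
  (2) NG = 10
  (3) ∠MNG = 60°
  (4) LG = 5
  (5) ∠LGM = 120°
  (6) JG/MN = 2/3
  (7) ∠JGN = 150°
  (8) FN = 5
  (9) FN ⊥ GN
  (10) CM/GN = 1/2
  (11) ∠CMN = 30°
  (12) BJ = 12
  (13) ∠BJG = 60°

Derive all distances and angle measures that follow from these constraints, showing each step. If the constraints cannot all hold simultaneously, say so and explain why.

The constraints are consistent.

From the given relations:
  JG = 2/3·MN = 2/3·5 ≈ 3.33
  CM = 1/2·GN = 1/2·10 = 5

Step 1: From MN = 5, NG = 10, and ∠MNG = 60°, by the law of cosines:
  MG² = MN² + NG² - 2·MN·NG·cos(60°) = 25 + 100 - 50 = 75
  MG = 5·√3

Step 2: From NG = 10, GJ = 3.33, and ∠NGJ = 150°, by the law of cosines:
  NJ² = NG² + GJ² - 2·NG·GJ·cos(150°) = 100 + 11.11 + 57.74 = 168.8
  NJ ≈ 12.99

Step 3: From NM = 5, MC = 5, and ∠NMC = 30°, by the law of cosines:
  NC² = NM² + MC² - 2·NM·MC·cos(30°) = 25 + 25 - 43.3 = 6.699
  NC ≈ 2.59

Step 4: From GN = 10, NF = 5, and ∠GNF = 90°, by the law of cosines:
  GF² = GN² + NF² - 2·GN·NF·cos(90°) = 100 + 25 - 0 = 125
  GF = 5·√5

Step 5: From GJ = 3.33, JB = 12, and ∠GJB = 60°, by the law of cosines:
  GB² = GJ² + JB² - 2·GJ·JB·cos(60°) = 11.11 + 144 - 40 = 115.1
  GB ≈ 10.73

Step 6: From MG = 5·√3, GL = 5, and ∠MGL = 120°, by the law of cosines:
  ML² = MG² + GL² - 2·MG·GL·cos(120°) = 75 + 25 + 43.3 = 143.3
  ML ≈ 11.97

Step 7: From MG = 5·√3, MN = 5, GN = 10, by the inverse law of cosines:
  cos(∠GMN) = (MG² + MN² - GN²) / (2·MG·MN)
  ∠GMN = 90°

Step 8: From NC = 2.59, NM = 5, CM = 5, by the inverse law of cosines:
  cos(∠CNM) = (NC² + NM² - CM²) / (2·NC·NM)
  ∠CNM = 75°

Step 9: From NG = 10, NJ = 12.99, GJ = 3.33, by the inverse law of cosines:
  cos(∠GNJ) = (NG² + NJ² - GJ²) / (2·NG·NJ)
  ∠GNJ = 7.37°

Step 10: From GB = 10.73, GJ = 3.33, BJ = 12, by the inverse law of cosines:
  cos(∠BGJ) = (GB² + GJ² - BJ²) / (2·GB·GJ)
  ∠BGJ = 104.39°

Step 11: From GF = 5·√5, GN = 10, FN = 5, by the inverse law of cosines:
  cos(∠FGN) = (GF² + GN² - FN²) / (2·GF·GN)
  ∠FGN = 26.57°

Step 12: From GM = 5·√3, GN = 10, MN = 5, by the inverse law of cosines:
  cos(∠MGN) = (GM² + GN² - MN²) / (2·GM·GN)
  ∠MGN = 30°

Step 13: From JG = 3.33, JN = 12.99, GN = 10, by the inverse law of cosines:
  cos(∠GJN) = (JG² + JN² - GN²) / (2·JG·JN)
  ∠GJN = 22.63°

Step 14: From FG = 5·√5, FN = 5, GN = 10, by the inverse law of cosines:
  cos(∠GFN) = (FG² + FN² - GN²) / (2·FG·FN)
  ∠GFN = 63.43°

Step 15: From CM = 5, CN = 2.59, MN = 5, by the inverse law of cosines:
  cos(∠MCN) = (CM² + CN² - MN²) / (2·CM·CN)
  ∠MCN = 75°

Step 16: From BG = 10.73, BJ = 12, GJ = 3.33, by the inverse law of cosines:
  cos(∠GBJ) = (BG² + BJ² - GJ²) / (2·BG·BJ)
  ∠GBJ = 15.61°

Step 17: From MG = 5·√3, ML = 11.97, GL = 5, by the inverse law of cosines:
  cos(∠GML) = (MG² + ML² - GL²) / (2·MG·ML)
  ∠GML = 21.21°

Step 18: From LG = 5, LM = 11.97, GM = 5·√3, by the inverse law of cosines:
  cos(∠GLM) = (LG² + LM² - GM²) / (2·LG·LM)
  ∠GLM = 38.79°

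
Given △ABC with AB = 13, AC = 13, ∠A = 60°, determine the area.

When two sides and the included angle are known, the area formula is (1/2)ab sin(C).
The height from one side to the opposite vertex is 13 sin(60°) = 13*sqrt(3)/2.
Area = (1/2) * 13 * 13*sqrt(3)/2 = 169*sqrt(3)/4.

169*sqrt(3)/4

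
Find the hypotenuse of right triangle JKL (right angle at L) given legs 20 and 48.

JK = sqrt(20^2 + 48^2) = sqrt(2704) = 52

52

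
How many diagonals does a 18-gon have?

Total line segments between 18 vertices = C(18,2) = 153.
Subtract the 18 sides: 153 - 18 = 135 diagonals.

135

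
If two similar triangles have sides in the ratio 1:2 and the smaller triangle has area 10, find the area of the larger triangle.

For similar figures, the area ratio equals the square of the side ratio.
Side ratio (the smaller triangle to the larger triangle) = 1:2, so area ratio = 1^2:2^2 = 1:4.
If the area of the smaller triangle is 10, then the area of the larger triangle = 10 * (4/1) = 40.

40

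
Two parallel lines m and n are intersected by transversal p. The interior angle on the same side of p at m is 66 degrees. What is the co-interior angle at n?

Co-interior (same-side interior) angles are between the parallel lines on the same side of the transversal.
Unlike corresponding or alternate interior angles, they are supplementary rather than equal.
So the angle = 180 - 66 = 114 degrees.

114 degrees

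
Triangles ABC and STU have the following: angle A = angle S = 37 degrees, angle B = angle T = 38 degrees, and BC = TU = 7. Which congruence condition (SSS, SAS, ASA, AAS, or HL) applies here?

The given information matches AAS: Two pairs of corresponding angles and a non-included side are equal (Angle-Angle-Side).

AAS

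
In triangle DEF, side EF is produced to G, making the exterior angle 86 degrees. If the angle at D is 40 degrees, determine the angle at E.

angle E = 86 - 40 = 46 degrees (exterior angle theorem).

46 degrees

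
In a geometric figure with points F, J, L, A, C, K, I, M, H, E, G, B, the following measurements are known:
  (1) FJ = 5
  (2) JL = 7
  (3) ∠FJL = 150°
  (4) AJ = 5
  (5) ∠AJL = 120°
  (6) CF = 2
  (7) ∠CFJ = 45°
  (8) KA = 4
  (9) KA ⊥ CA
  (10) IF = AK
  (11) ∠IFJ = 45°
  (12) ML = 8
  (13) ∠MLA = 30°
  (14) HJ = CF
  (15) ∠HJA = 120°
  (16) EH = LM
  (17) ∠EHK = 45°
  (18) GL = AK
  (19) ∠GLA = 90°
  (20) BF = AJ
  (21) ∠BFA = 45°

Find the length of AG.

From the given relations: GL = AK = 4.
Step 1: By the law of cosines on triangle LJA: LA² = 7² + 5² − 2·7·5·cos(120°) = 109, so LA = √109.
Step 2: By the law of cosines on triangle ALG: AG² = √109² + 4² − 2·√109·4·cos(90°) = 125, so AG = 5·√5.

Therefore, the length of AG = 5·√5.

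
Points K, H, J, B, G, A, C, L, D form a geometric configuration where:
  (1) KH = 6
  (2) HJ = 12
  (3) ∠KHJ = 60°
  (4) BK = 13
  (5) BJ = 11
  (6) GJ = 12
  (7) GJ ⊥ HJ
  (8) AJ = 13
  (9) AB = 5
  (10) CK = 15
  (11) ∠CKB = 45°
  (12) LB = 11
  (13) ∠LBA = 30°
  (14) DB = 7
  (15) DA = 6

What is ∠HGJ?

Step 1: By the law of cosines on triangle GJH: GH² = 12² + 12² − 2·12·12·cos(90°) = 288, so GH = 12·√2.
Step 2: By the inverse law of cosines on triangle HGJ: cos(∠HGJ) = ((12·√2)² + 12² − 12²) / (2·12·√2·12) = 288/407.29 = 0.7071, so ∠HGJ = 45°.

Therefore, the measure of angle ∠HGJ = 45°.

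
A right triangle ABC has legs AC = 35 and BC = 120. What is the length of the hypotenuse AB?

In a right triangle, the square of the hypotenuse equals the sum of the squares of the two legs.
The legs are 35 and 120, so the hypotenuse = sqrt(1225 + 14400) = sqrt(15625) = 125.

125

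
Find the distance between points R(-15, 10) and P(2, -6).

d = sqrt((2 - -15)^2 + (-6 - 10)^2)
d = sqrt(17^2 + -16^2)
d = sqrt(289 + 256)
d = sqrt(545)

sqrt(545)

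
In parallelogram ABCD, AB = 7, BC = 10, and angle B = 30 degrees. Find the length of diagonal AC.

Using the law of cosines:
d^2 = 7^2 + 10^2 - 2(7)(10)cos(30 degrees)
d^2 = 49 + 100 - 140*sqrt(3)/2
d^2 = 149 - 70*sqrt(3)
d = sqrt(149 - 70*sqrt(3))

sqrt(149 - 70*sqrt(3))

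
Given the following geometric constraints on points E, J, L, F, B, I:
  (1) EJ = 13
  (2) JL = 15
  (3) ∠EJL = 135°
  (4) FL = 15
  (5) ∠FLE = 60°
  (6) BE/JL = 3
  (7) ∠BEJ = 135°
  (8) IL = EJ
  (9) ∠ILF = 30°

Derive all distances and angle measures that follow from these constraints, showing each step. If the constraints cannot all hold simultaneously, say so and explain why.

The constraints are consistent.

From the given relations:
  BE = 3·JL = 3·15 = 45
  IL = EJ = 13

Step 1: From EJ = 13, JL = 15, and ∠EJL = 135°, by the law of cosines:
  EL² = EJ² + JL² - 2·EJ·JL·cos(135°) = 169 + 225 + 275.8 = 669.8
  EL ≈ 25.88

Step 2: From JE = 13, EB = 45, and ∠JEB = 135°, by the law of cosines:
  JB² = JE² + EB² - 2·JE·EB·cos(135°) = 169 + 2025 + 827.3 = 3021
  JB ≈ 54.97

Step 3: From FL = 15, LI = 13, and ∠FLI = 30°, by the law of cosines:
  FI² = FL² + LI² - 2·FL·LI·cos(30°) = 225 + 169 - 337.7 = 56.25
  FI ≈ 7.5

Step 4: From EL = 25.88, LF = 15, and ∠ELF = 60°, by the law of cosines:
  EF² = EL² + LF² - 2·EL·LF·cos(60°) = 669.8 + 225 - 388.2 = 506.6
  EF ≈ 22.51

Step 5: From EJ = 13, EL = 25.88, JL = 15, by the inverse law of cosines:
  cos(∠JEL) = (EJ² + EL² - JL²) / (2·EJ·EL)
  ∠JEL = 24.19°

Step 6: From JB = 54.97, JE = 13, BE = 45, by the inverse law of cosines:
  cos(∠BJE) = (JB² + JE² - BE²) / (2·JB·JE)
  ∠BJE = 35.37°

Step 7: From LE = 25.88, LJ = 15, EJ = 13, by the inverse law of cosines:
  cos(∠ELJ) = (LE² + LJ² - EJ²) / (2·LE·LJ)
  ∠ELJ = 20.81°

Step 8: From FI = 7.5, FL = 15, IL = 13, by the inverse law of cosines:
  cos(∠IFL) = (FI² + FL² - IL²) / (2·FI·FL)
  ∠IFL = 60.07°

Step 9: From BE = 45, BJ = 54.97, EJ = 13, by the inverse law of cosines:
  cos(∠EBJ) = (BE² + BJ² - EJ²) / (2·BE·BJ)
  ∠EBJ = 9.63°

Step 10: From IF = 7.5, IL = 13, FL = 15, by the inverse law of cosines:
  cos(∠FIL) = (IF² + IL² - FL²) / (2·IF·IL)
  ∠FIL = 89.93°

Step 11: From EF = 22.51, EL = 25.88, FL = 15, by the inverse law of cosines:
  cos(∠FEL) = (EF² + EL² - FL²) / (2·EF·EL)
  ∠FEL = 35.25°

Step 12: From FE = 22.51, FL = 15, EL = 25.88, by the inverse law of cosines:
  cos(∠EFL) = (FE² + FL² - EL²) / (2·FE·FL)
  ∠EFL = 84.75°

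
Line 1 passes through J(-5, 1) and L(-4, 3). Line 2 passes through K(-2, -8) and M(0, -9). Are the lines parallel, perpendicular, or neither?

Slope of line 1: m1 = (3 - 1)/(-4 - -5) = 2/1 = 2
Slope of line 2: m2 = (-9 - -8)/(0 - -2) = -1/2 = -1/2
Two lines are perpendicular when the product of their slopes is -1 (negative reciprocals).
m1 * m2 = (2) * (-1/2) = -1, confirming perpendicularity.

Perpendicular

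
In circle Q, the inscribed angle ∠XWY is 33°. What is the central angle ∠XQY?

Central angle = 2 × 33° = 66° (inscribed angle theorem).

66°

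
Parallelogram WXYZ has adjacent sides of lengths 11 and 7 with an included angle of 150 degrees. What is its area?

Area = 11 * 7 * sin(150°) = 77 * 1/2 = 77/2

77/2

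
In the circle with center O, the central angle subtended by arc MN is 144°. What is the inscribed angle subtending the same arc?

An inscribed angle intercepts an arc from a point on the circle, while the central angle intercepts the same arc from the center.
The inscribed angle is always half the central angle: 144° / 2 = 72°.

72°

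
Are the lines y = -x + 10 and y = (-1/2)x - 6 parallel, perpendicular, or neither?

Slope of line 1: m1 = -1
Slope of line 2: m2 = -1/2
m1 != m2 (-1 != -1/2), so not parallel.
m1 * m2 = (-1) * (-1/2) = 1/2 != -1, so not perpendicular.
The lines are neither parallel nor perpendicular.

Neither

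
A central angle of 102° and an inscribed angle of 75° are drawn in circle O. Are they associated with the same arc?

By the inscribed angle theorem, the inscribed angle for a central angle of 102° should be 102° / 2 = 51°.
The given inscribed angle is 75°, which does not equal 51°.
Therefore, no, they do not correspond to the same arc.

No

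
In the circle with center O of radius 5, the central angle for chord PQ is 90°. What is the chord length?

Chord length = 2r sin(θ/2)
= 2 × 5 × sin(90°/2)
= 2 × 5 × sin(45°)
= 5*sqrt(2)

5*sqrt(2)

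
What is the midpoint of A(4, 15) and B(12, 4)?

M = ((x₁ + x₂)/2, (y₁ + y₂)/2)
= ((4 + 12)/2, (15 + 4)/2)
= (16/2, 19/2) = (8, 19/2)

(8, 19/2)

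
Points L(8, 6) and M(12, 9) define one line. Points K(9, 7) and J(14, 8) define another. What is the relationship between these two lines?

Slope of line 1: m1 = (9 - 6)/(12 - 8) = 3/4 = 3/4
Slope of line 2: m2 = (8 - 7)/(14 - 9) = 1/5 = 1/5
m1 != m2 and m1*m2 = 3/20 != -1. Neither.

Neither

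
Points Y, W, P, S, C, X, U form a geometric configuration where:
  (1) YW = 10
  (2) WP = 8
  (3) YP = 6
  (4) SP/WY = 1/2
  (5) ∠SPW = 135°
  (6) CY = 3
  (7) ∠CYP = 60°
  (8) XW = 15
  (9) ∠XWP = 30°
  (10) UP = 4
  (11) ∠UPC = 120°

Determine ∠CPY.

Step 1: By the law of cosines on triangle PYC: PC² = 6² + 3² − 2·6·3·cos(60°) = 27, so PC = 3·√3.
Step 2: By the inverse law of cosines on triangle CPY: cos(∠CPY) = ((3·√3)² + 6² − 3²) / (2·3·√3·6) = 54/62.35 = 0.866, so ∠CPY = 30°.

Therefore, the measure of angle ∠CPY = 30°.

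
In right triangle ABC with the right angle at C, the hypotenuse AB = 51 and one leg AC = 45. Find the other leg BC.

Rearranging the Pythagorean theorem to solve for the unknown leg:
leg^2 = hypotenuse^2 - known_leg^2 = 2601 - 2025 = 576
leg = sqrt(576) = 24.

24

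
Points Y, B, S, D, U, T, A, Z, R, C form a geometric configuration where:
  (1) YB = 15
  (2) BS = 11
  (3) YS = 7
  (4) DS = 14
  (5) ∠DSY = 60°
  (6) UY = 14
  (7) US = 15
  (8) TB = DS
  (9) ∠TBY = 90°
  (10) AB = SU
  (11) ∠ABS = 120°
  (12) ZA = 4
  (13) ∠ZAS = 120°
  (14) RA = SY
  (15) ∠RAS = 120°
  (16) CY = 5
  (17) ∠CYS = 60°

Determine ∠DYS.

Step 1: By the law of cosines on triangle YSD: YD² = 7² + 14² − 2·7·14·cos(60°) = 147, so YD = 7·√3.
Step 2: By the inverse law of cosines on triangle DYS: cos(∠DYS) = ((7·√3)² + 7² − 14²) / (2·7·√3·7) = 0/169.74 = 0, so ∠DYS = 90°.

Therefore, the measure of angle ∠DYS = 90°.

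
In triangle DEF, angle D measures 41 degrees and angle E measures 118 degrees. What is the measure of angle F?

By the triangle angle sum property, the three interior angles of any triangle add up to 180°.
We know angle D = 41° and angle E = 118°, so their sum is 159°.
Therefore angle F = 180° - 159° = 21°.

21 degrees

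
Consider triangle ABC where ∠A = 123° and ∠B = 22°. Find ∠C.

angle C = 180 - 123 - 22 = 35 degrees.

35 degrees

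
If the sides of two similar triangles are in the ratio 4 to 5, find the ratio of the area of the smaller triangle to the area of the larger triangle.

Area ratio = (side ratio)^2 = (4/5)^2 = 16:25.

16:25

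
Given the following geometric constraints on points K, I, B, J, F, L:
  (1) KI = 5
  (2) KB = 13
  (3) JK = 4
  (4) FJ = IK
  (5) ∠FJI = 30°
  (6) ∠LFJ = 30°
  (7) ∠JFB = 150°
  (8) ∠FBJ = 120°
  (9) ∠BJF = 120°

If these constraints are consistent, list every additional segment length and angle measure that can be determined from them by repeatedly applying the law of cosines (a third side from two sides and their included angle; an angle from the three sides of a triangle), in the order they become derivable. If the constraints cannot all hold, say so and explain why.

These constraints are not satisfiable: (7), (8) and (9) are the three interior angles of triangle JFB, which must sum to 180°, but 150° + 120° + 120° = 390°. No planar figure meets all of them, so nothing further can be derived.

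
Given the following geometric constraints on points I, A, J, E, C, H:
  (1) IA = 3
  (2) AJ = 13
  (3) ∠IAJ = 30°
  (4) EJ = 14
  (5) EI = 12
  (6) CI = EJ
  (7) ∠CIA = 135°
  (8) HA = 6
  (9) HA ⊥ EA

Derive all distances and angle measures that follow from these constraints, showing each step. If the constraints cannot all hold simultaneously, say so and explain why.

The constraints are consistent.

From the given relations:
  CI = EJ = 14

Step 1: From IA = 3, AJ = 13, and ∠IAJ = 30°, by the law of cosines:
  IJ² = IA² + AJ² - 2·IA·AJ·cos(30°) = 9 + 169 - 67.55 = 110.5
  IJ ≈ 10.51

Step 2: From AI = 3, IC = 14, and ∠AIC = 135°, by the law of cosines:
  AC² = AI² + IC² - 2·AI·IC·cos(135°) = 9 + 196 + 59.4 = 264.4
  AC ≈ 16.26

Step 3: From IA = 3, IJ = 10.51, AJ = 13, by the inverse law of cosines:
  cos(∠AIJ) = (IA² + IJ² - AJ²) / (2·IA·IJ)
  ∠AIJ = 141.79°

Step 4: From IE = 12, IJ = 10.51, EJ = 14, by the inverse law of cosines:
  cos(∠EIJ) = (IE² + IJ² - EJ²) / (2·IE·IJ)
  ∠EIJ = 76.6°

Step 5: From AC = 16.26, AI = 3, CI = 14, by the inverse law of cosines:
  cos(∠CAI) = (AC² + AI² - CI²) / (2·AC·AI)
  ∠CAI = 37.5°

Step 6: From JA = 13, JI = 10.51, AI = 3, by the inverse law of cosines:
  cos(∠AJI) = (JA² + JI² - AI²) / (2·JA·JI)
  ∠AJI = 8.21°

Step 7: From JE = 14, JI = 10.51, EI = 12, by the inverse law of cosines:
  cos(∠EJI) = (JE² + JI² - EI²) / (2·JE·JI)
  ∠EJI = 56.49°

Step 8: From EI = 12, EJ = 14, IJ = 10.51, by the inverse law of cosines:
  cos(∠IEJ) = (EI² + EJ² - IJ²) / (2·EI·EJ)
  ∠IEJ = 46.91°

Step 9: From CA = 16.26, CI = 14, AI = 3, by the inverse law of cosines:
  cos(∠ACI) = (CA² + CI² - AI²) / (2·CA·CI)
  ∠ACI = 7.5°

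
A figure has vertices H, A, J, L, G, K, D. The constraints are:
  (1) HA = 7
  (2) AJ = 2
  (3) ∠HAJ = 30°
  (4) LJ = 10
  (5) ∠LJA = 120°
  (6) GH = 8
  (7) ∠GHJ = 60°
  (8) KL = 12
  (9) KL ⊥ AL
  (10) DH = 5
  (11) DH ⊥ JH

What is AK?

Step 1: By the law of cosines on triangle LJA: LA² = 10² + 2² − 2·10·2·cos(120°) = 124, so LA = 2·√31.
Step 2: By the law of cosines on triangle ALK: AK² = (2·√31)² + 12² − 2·2·√31·12·cos(90°) = 268, so AK = 2·√67.

Therefore, the length of AK = 2·√67.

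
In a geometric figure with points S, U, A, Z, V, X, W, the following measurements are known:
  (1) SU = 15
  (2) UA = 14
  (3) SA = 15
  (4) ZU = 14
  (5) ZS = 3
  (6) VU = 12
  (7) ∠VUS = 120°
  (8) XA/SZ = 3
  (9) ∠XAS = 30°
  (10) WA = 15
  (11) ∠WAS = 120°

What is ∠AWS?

Step 1: By the law of cosines on triangle WAS: WS² = 15² + 15² − 2·15·15·cos(120°) = 675, so WS = 15·√3.
Step 2: By the inverse law of cosines on triangle AWS: cos(∠AWS) = (15² + (15·√3)² − 15²) / (2·15·15·√3) = 675/779.42 = 0.866, so ∠AWS = 30°.

Therefore, the measure of angle ∠AWS = 30°.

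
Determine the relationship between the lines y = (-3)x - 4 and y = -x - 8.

Slope of line 1: m1 = -3
Slope of line 2: m2 = -1
For parallel lines we need equal slopes: -3 != -1.
For perpendicular lines we need m1*m2 = -1: (-3)(-1) = 3 != -1.
Since neither condition holds, the lines are neither parallel nor perpendicular.

Neither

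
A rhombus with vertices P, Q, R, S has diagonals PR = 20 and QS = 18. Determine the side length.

In a rhombus, the diagonals bisect each other perpendicularly, creating four congruent right triangles.
Each triangle has legs 10 (half of 20) and 9 (half of 18).
The hypotenuse of each right triangle is a side of the rhombus:
side = sqrt(10^2 + 9^2) = sqrt(181)

sqrt(181)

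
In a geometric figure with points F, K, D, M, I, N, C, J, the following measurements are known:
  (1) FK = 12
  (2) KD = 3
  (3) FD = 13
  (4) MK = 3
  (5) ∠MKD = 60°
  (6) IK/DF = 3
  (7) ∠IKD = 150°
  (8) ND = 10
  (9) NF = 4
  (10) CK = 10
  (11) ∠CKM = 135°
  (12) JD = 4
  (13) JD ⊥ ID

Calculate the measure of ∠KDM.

Step 1: By the law of cosines on triangle DKM: DM² = 3² + 3² − 2·3·3·cos(60°) = 9, so DM = 3.
Step 2: By the inverse law of cosines on triangle KDM: cos(∠KDM) = (3² + 3² − 3²) / (2·3·3) = 9/18 = 0.5, so ∠KDM = 60°.

Therefore, the measure of angle ∠KDM = 60°.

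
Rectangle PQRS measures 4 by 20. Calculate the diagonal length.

Using the Pythagorean theorem:
d² = 4² + 20² = 16 + 400 = 416
d = sqrt(416) = 4*sqrt(26)

4*sqrt(26)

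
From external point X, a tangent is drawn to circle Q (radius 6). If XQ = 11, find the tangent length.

The tangent, radius, and line from the external point to the center form a right triangle.
The right angle is where the tangent meets the radius.
By the Pythagorean theorem: tangent² + 6² = 11²
tangent² = 121 - 36 = 85
tangent = sqrt(85)

sqrt(85)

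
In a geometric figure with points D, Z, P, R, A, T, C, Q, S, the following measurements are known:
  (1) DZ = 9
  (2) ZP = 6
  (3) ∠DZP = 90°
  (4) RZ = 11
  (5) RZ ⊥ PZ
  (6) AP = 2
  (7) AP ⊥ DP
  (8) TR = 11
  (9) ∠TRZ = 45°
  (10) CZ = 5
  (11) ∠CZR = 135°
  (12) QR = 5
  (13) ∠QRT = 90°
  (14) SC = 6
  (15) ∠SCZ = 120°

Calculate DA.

Step 1: By the law of cosines on triangle DZP: DP² = 9² + 6² − 2·9·6·cos(90°) = 117, so DP = 3·√13.
Step 2: By the law of cosines on triangle DPA: DA² = (3·√13)² + 2² − 2·3·√13·2·cos(90°) = 121, so DA = 11.

Therefore, the length of DA = 11.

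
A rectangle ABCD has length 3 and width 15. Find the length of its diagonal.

A rectangle's diagonal splits it into two right triangles, with the diagonal as the hypotenuse.
By the Pythagorean theorem, d^2 = 3^2 + 15^2 = 234.
Therefore d = sqrt(234) = 3*sqrt(26).

3*sqrt(26)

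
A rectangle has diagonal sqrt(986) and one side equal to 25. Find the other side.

The diagonal of a rectangle forms a right triangle with the two sides.
Rearranging the Pythagorean theorem: missing side = sqrt(d^2 - known^2).
= sqrt(986 - 625) = sqrt(361) = 19.

19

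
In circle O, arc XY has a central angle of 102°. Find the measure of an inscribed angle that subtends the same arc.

An inscribed angle intercepts an arc from a point on the circle, while the central angle intercepts the same arc from the center.
The inscribed angle is always half the central angle: 102° / 2 = 51°.

51°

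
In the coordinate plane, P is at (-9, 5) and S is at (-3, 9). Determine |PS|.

d = sqrt((6)^2 + (4)^2) = sqrt(52) = 2*sqrt(13)

2*sqrt(13)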